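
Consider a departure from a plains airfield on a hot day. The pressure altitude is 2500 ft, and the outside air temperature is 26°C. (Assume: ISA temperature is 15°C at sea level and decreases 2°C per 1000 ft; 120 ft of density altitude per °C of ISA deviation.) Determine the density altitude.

ISA temperature at 2500 ft = 15 − 2 × (2500/1000) = 10°C.
ISA deviation = 26 − 10 = +16°C.
Density altitude = 2500 + 120 × (16) = 2500 + (+1920) = 4420 ft.

4420 ft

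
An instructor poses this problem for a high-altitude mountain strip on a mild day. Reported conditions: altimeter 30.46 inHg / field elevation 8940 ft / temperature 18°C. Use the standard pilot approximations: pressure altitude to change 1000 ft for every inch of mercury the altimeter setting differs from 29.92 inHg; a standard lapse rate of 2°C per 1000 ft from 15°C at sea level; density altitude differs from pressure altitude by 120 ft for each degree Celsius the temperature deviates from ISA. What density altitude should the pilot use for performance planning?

10776 ft

Pressure altitude = 8940 + (29.92 − 30.46) × 1000 = 8940 + (-540) = 8400 ft.
ISA temperature at 8400 ft = 15 − 2 × (8400/1000) = -1.8°C.
ISA deviation = 18 − (-1.8) = +19.8°C.
Density altitude = 8400 + 120 × (19.8) = 10776 ft.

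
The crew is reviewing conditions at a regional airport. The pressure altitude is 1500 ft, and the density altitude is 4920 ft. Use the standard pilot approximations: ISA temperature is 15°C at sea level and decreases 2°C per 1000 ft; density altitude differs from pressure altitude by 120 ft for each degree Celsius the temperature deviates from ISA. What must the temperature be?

40.5°C

Density altitude − pressure altitude = 4920 − 1500 = +3420 ft.
At 120 ft/°C that is an ISA deviation of 3420/120 = +28.5°C.
ISA temperature at 1500 ft = 15 − 2 × (1500/1000) = 12°C.
OAT = ISA + deviation = 12 + (+28.5) = 40.5°C.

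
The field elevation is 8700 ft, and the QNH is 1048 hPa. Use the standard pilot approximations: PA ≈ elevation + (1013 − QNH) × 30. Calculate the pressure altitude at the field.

7650 ft

Pressure correction = (1013 − 1048) × 30 = -1050 ft.
Pressure altitude = 8700 + (-1050) = 7650 ft.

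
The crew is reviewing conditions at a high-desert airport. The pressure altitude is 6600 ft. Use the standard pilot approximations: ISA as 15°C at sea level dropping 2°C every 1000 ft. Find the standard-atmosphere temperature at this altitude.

1.8°C

ISA temperature = 15 − 2 × (6600/1000) = 15 − 13.2 = 1.8°C.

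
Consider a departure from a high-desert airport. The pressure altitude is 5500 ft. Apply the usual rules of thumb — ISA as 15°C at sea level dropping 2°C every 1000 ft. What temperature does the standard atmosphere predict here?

ISA temperature = 15 − 2 × (5500/1000) = 15 − 11 = 4°C.

4°C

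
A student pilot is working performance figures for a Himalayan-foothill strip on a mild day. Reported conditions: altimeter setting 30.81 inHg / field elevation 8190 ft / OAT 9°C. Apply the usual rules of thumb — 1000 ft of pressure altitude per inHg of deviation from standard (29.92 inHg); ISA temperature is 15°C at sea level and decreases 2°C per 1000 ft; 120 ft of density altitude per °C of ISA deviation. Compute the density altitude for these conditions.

Pressure altitude = 8190 + (29.92 − 30.81) × 1000 = 8190 + (-890) = 7300 ft.
ISA temperature at 7300 ft = 15 − 2 × (7300/1000) = 0.4°C.
ISA deviation = 9 − 0.4 = +8.6°C.
Density altitude = 7300 + 120 × (8.6) = 8332 ft.

8332 ft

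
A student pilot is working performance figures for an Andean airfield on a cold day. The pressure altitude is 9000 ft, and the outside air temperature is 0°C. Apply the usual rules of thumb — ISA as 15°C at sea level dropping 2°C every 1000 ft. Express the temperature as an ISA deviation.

ISA+3°C

ISA temperature at 9000 ft = 15 − 2 × (9000/1000) = -3°C.
Deviation = OAT − ISA = 0 − (-3) = +3°C.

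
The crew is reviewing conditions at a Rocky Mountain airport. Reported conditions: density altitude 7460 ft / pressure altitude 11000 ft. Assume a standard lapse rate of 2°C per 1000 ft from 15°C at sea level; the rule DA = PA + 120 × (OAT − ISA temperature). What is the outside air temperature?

Density altitude − pressure altitude = 7460 − 11000 = -3540 ft.
At 120 ft/°C that is an ISA deviation of -3540/120 = -29.5°C.
ISA temperature at 11000 ft = 15 − 2 × (11000/1000) = -7°C.
OAT = ISA + deviation = -7 + (-29.5) = -36.5°C.

-36.5°C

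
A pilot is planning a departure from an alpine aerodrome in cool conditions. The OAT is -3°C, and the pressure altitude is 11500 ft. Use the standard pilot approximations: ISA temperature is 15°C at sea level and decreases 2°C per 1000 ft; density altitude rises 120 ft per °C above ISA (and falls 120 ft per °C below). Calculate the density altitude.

ISA temperature at 11500 ft = 15 − 2 × (11500/1000) = -8°C.
ISA deviation = -3 − (-8) = +5°C.
Density altitude = 11500 + 120 × (5) = 11500 + (+600) = 12100 ft.

12100 ft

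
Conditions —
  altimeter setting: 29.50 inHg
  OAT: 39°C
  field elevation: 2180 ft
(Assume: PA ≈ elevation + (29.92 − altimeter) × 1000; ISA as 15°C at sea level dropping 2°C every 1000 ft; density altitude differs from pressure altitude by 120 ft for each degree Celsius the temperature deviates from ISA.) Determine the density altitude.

6104 ft

Pressure altitude = 2180 + (29.92 − 29.50) × 1000 = 2180 + (+420) = 2600 ft.
ISA temperature at 2600 ft = 15 − 2 × (2600/1000) = 9.8°C.
ISA deviation = 39 − 9.8 = +29.2°C.
Density altitude = 2600 + 120 × (29.2) = 6104 ft.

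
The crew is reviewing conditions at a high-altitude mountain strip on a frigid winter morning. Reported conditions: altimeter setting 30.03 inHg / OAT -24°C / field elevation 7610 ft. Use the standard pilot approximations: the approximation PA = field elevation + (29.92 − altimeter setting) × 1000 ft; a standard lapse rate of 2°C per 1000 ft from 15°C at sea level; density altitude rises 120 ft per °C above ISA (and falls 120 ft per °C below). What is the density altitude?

Pressure altitude = 7610 + (29.92 − 30.03) × 1000 = 7610 + (-110) = 7500 ft.
ISA temperature at 7500 ft = 15 − 2 × (7500/1000) = 0°C.
ISA deviation = -24 − 0 = -24°C.
Density altitude = 7500 + 120 × (-24) = 4620 ft.

4620 ft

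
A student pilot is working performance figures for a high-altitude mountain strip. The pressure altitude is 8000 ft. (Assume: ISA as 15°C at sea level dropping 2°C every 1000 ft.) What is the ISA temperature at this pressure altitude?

ISA temperature = 15 − 2 × (8000/1000) = 15 − 16 = -1°C.

-1°C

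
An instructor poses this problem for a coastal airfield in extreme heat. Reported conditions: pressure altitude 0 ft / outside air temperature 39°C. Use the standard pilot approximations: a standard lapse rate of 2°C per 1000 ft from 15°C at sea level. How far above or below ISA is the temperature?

ISA temperature at 0 ft = 15 − 2 × (0/1000) = 15°C.
Deviation = OAT − ISA = 39 − 15 = +24°C.

ISA+24°C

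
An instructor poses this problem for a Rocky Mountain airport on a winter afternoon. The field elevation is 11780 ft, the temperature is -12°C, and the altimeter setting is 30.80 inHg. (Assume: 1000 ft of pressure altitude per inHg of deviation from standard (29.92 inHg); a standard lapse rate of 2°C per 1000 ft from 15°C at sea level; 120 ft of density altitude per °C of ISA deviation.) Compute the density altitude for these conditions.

10276 ft

Pressure altitude = 11780 + (29.92 − 30.80) × 1000 = 11780 + (-880) = 10900 ft.
ISA temperature at 10900 ft = 15 − 2 × (10900/1000) = -6.8°C.
ISA deviation = -12 − (-6.8) = -5.2°C.
Density altitude = 10900 + 120 × (-5.2) = 10276 ft.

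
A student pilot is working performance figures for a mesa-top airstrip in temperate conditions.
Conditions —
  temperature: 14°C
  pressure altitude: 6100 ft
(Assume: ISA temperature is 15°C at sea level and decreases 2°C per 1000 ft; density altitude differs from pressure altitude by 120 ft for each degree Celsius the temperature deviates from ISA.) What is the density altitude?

ISA temperature at 6100 ft = 15 − 2 × (6100/1000) = 2.8°C.
ISA deviation = 14 − 2.8 = +11.2°C.
Density altitude = 6100 + 120 × (11.2) = 6100 + (+1344) = 7444 ft.

7444 ft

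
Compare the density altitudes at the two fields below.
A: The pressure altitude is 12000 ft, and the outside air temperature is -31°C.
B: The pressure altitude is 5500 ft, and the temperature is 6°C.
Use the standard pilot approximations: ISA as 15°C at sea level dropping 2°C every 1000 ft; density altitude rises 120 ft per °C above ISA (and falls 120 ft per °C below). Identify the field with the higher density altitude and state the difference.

A by 3620 ft

A: ISA temp = -9°C, deviation -22°C, DA = 12000 + 120 × (-22) = 9360 ft.
B: ISA temp = 4°C, deviation +2°C, DA = 5500 + 120 × 2 = 5740 ft.
A is higher by 9360 − 5740 = 3620 ft.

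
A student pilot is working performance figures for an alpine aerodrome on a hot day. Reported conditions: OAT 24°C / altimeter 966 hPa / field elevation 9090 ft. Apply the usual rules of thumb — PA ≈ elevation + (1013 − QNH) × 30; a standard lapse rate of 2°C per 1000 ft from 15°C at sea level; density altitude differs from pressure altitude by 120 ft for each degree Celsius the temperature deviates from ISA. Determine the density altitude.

Pressure altitude = 9090 + (1013 − 966) × 30 = 9090 + (+1410) = 10500 ft.
ISA temperature at 10500 ft = 15 − 2 × (10500/1000) = -6°C.
ISA deviation = 24 − (-6) = +30°C.
Density altitude = 10500 + 120 × (30) = 14100 ft.

14100 ft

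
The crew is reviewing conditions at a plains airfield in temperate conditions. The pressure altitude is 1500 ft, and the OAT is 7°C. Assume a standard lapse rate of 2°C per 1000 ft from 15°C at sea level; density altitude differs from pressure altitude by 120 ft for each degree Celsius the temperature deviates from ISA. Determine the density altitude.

ISA temperature at 1500 ft = 15 − 2 × (1500/1000) = 12°C.
ISA deviation = 7 − 12 = -5°C.
Density altitude = 1500 + 120 × (-5) = 1500 + (-600) = 900 ft.

900 ft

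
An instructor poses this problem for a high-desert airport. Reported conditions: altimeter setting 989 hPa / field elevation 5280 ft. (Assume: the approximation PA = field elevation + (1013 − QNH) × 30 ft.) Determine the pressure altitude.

Pressure correction = (1013 − 989) × 30 = +720 ft.
Pressure altitude = 5280 + (+720) = 6000 ft.

6000 ft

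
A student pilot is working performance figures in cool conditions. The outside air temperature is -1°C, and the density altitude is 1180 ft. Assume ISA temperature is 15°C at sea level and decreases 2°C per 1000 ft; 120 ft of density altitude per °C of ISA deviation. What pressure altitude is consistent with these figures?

DA = PA + 120 × (OAT − (15 − 2·PA/1000)) = PA + 120·OAT − 1800 + 0.24·PA = 1.24·PA + 120·OAT − 1800.
So 1.24·PA = 1180 − 120 × (-1) + 1800 = 3100.
PA = 3100 / 1.24 = 2500 ft.

2500 ft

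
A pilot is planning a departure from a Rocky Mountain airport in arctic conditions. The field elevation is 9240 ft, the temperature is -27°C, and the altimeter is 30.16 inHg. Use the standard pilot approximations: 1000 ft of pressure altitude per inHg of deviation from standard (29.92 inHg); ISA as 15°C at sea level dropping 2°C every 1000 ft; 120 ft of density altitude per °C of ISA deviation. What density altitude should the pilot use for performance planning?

6120 ft

Pressure altitude = 9240 + (29.92 − 30.16) × 1000 = 9240 + (-240) = 9000 ft.
ISA temperature at 9000 ft = 15 − 2 × (9000/1000) = -3°C.
ISA deviation = -27 − (-3) = -24°C.
Density altitude = 9000 + 120 × (-24) = 6120 ft.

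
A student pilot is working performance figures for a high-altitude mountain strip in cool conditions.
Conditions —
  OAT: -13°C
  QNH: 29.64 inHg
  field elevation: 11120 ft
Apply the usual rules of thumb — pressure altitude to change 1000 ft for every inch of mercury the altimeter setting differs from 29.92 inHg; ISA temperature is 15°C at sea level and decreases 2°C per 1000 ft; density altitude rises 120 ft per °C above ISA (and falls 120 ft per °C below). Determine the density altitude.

Pressure altitude = 11120 + (29.92 − 29.64) × 1000 = 11120 + (+280) = 11400 ft.
ISA temperature at 11400 ft = 15 − 2 × (11400/1000) = -7.8°C.
ISA deviation = -13 − (-7.8) = -5.2°C.
Density altitude = 11400 + 120 × (-5.2) = 10776 ft.

10776 ft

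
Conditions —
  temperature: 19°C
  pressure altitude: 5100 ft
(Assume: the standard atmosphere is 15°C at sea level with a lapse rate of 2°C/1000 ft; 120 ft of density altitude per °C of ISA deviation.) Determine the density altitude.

ISA temperature at 5100 ft = 15 − 2 × (5100/1000) = 4.8°C.
ISA deviation = 19 − 4.8 = +14.2°C.
Density altitude = 5100 + 120 × (14.2) = 5100 + (+1704) = 6804 ft.

6804 ft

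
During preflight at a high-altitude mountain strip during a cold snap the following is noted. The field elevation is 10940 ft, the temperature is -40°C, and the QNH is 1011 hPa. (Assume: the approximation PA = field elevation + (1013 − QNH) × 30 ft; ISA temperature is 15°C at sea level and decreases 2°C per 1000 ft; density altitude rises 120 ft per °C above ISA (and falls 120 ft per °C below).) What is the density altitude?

Pressure altitude = 10940 + (1013 − 1011) × 30 = 10940 + (+60) = 11000 ft.
ISA temperature at 11000 ft = 15 − 2 × (11000/1000) = -7°C.
ISA deviation = -40 − (-7) = -33°C.
Density altitude = 11000 + 120 × (-33) = 7040 ft.

7040 ft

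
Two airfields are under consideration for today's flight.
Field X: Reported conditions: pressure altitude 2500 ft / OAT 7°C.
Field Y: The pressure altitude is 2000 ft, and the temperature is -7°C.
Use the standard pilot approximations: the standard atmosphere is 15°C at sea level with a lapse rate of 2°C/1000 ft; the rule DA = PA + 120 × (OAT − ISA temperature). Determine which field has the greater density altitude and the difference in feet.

Field X: ISA temp = 10°C, deviation -3°C, DA = 2500 + 120 × (-3) = 2140 ft.
Field Y: ISA temp = 11°C, deviation -18°C, DA = 2000 + 120 × (-18) = -160 ft.
Field X is higher by 2140 − (-160) = 2300 ft.

Field X by 2300 ft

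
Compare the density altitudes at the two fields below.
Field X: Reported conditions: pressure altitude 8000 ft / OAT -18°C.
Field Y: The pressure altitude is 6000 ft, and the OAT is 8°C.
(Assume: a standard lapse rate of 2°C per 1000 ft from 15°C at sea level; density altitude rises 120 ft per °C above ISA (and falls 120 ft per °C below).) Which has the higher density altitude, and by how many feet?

Field Y by 640 ft

Field X: ISA temp = -1°C, deviation -17°C, DA = 8000 + 120 × (-17) = 5960 ft.
Field Y: ISA temp = 3°C, deviation +5°C, DA = 6000 + 120 × 5 = 6600 ft.
Field Y is higher by 6600 − 5960 = 640 ft.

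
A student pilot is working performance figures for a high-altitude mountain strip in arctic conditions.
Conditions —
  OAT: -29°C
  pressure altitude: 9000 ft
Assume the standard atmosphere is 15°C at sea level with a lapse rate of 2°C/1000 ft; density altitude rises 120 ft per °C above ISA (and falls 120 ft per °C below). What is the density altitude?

ISA temperature at 9000 ft = 15 − 2 × (9000/1000) = -3°C.
ISA deviation = -29 − (-3) = -26°C.
Density altitude = 9000 + 120 × (-26) = 9000 + (-3120) = 5880 ft.

5880 ft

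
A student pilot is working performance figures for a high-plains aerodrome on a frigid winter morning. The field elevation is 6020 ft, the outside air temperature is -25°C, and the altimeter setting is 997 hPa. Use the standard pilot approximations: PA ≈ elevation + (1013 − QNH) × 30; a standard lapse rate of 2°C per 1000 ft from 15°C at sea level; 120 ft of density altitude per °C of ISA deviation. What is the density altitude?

Pressure altitude = 6020 + (1013 − 997) × 30 = 6020 + (+480) = 6500 ft.
ISA temperature at 6500 ft = 15 − 2 × (6500/1000) = 2°C.
ISA deviation = -25 − 2 = -27°C.
Density altitude = 6500 + 120 × (-27) = 3260 ft.

3260 ft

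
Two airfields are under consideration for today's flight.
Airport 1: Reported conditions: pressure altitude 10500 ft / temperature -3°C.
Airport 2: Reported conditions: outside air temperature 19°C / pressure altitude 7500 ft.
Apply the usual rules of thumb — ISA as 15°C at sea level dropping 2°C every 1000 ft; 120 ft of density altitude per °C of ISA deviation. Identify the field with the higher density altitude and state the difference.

Airport 1 by 1080 ft

Airport 1: ISA temp = -6°C, deviation +3°C, DA = 10500 + 120 × 3 = 10860 ft.
Airport 2: ISA temp = 0°C, deviation +19°C, DA = 7500 + 120 × 19 = 9780 ft.
Airport 1 is higher by 10860 − 9780 = 1080 ft.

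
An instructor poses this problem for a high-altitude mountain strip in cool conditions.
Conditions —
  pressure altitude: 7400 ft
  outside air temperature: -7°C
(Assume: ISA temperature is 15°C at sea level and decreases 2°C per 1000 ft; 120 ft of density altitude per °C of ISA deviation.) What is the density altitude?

ISA temperature at 7400 ft = 15 − 2 × (7400/1000) = 0.2°C.
ISA deviation = -7 − 0.2 = -7.2°C.
Density altitude = 7400 + 120 × (-7.2) = 7400 + (-864) = 6536 ft.

6536 ft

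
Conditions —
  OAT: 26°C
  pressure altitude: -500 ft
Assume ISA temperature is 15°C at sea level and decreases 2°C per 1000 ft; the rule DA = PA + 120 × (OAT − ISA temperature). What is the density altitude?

700 ft

ISA temperature at -500 ft = 15 − 2 × (-500/1000) = 16°C.
ISA deviation = 26 − 16 = +10°C.
Density altitude = -500 + 120 × (10) = -500 + (+1200) = 700 ft.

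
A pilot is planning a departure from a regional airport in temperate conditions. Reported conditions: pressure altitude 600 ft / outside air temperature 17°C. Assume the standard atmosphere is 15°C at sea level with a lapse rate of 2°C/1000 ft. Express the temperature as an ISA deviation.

ISA+3.2°C

ISA temperature at 600 ft = 15 − 2 × (600/1000) = 13.8°C.
Deviation = OAT − ISA = 17 − 13.8 = +3.2°C.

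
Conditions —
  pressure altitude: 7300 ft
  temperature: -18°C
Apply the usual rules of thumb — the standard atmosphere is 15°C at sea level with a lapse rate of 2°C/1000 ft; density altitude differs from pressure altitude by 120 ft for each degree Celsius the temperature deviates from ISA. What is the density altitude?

ISA temperature at 7300 ft = 15 − 2 × (7300/1000) = 0.4°C.
ISA deviation = -18 − 0.4 = -18.4°C.
Density altitude = 7300 + 120 × (-18.4) = 7300 + (-2208) = 5092 ft.

5092 ft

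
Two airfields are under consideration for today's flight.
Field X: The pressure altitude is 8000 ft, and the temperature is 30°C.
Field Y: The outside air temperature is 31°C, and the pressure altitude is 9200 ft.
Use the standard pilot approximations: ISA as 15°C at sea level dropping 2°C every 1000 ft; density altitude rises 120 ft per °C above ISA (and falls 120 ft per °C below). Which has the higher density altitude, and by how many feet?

Field Y by 1608 ft

Field X: ISA temp = -1°C, deviation +31°C, DA = 8000 + 120 × 31 = 11720 ft.
Field Y: ISA temp = -3.4°C, deviation +34.4°C, DA = 9200 + 120 × 34.4 = 13328 ft.
Field Y is higher by 13328 − 11720 = 1608 ft.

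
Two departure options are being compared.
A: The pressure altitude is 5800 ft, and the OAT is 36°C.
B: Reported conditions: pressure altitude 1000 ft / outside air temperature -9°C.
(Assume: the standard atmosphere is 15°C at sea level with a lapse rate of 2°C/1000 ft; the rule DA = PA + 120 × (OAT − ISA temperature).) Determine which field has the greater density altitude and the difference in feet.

A: ISA temp = 3.4°C, deviation +32.6°C, DA = 5800 + 120 × 32.6 = 9712 ft.
B: ISA temp = 13°C, deviation -22°C, DA = 1000 + 120 × (-22) = -1640 ft.
A is higher by 9712 − (-1640) = 11352 ft.

A by 11352 ft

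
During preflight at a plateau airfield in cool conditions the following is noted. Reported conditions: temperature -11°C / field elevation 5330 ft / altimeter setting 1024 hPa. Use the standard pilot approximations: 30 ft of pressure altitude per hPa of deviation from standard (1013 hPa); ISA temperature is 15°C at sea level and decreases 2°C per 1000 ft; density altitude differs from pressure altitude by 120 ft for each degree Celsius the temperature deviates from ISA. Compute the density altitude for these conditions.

Pressure altitude = 5330 + (1013 − 1024) × 30 = 5330 + (-330) = 5000 ft.
ISA temperature at 5000 ft = 15 − 2 × (5000/1000) = 5°C.
ISA deviation = -11 − 5 = -16°C.
Density altitude = 5000 + 120 × (-16) = 3080 ft.

3080 ft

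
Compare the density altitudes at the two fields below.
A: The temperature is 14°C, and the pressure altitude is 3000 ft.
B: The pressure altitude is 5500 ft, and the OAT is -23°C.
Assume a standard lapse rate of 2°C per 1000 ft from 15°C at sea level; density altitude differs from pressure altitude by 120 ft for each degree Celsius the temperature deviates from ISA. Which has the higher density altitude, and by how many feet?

A by 1340 ft

A: ISA temp = 9°C, deviation +5°C, DA = 3000 + 120 × 5 = 3600 ft.
B: ISA temp = 4°C, deviation -27°C, DA = 5500 + 120 × (-27) = 2260 ft.
A is higher by 3600 − 2260 = 1340 ft.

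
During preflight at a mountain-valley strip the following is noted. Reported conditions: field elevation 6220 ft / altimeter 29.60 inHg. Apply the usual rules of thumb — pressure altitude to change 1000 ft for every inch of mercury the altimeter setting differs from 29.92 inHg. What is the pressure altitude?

6540 ft

Pressure correction = (29.92 − 29.60) × 1000 = +320 ft.
Pressure altitude = 6220 + (+320) = 6540 ft.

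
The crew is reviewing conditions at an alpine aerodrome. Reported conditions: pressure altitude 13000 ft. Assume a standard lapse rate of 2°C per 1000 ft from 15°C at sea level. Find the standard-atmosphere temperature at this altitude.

ISA temperature = 15 − 2 × (13000/1000) = 15 − 26 = -11°C.

-11°C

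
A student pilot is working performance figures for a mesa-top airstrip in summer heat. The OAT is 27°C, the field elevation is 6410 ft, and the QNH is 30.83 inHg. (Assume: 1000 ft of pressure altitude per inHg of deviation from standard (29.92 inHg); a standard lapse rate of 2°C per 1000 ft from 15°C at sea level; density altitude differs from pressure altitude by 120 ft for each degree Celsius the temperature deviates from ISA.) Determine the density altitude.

Pressure altitude = 6410 + (29.92 − 30.83) × 1000 = 6410 + (-910) = 5500 ft.
ISA temperature at 5500 ft = 15 − 2 × (5500/1000) = 4°C.
ISA deviation = 27 − 4 = +23°C.
Density altitude = 5500 + 120 × (23) = 8260 ft.

8260 ft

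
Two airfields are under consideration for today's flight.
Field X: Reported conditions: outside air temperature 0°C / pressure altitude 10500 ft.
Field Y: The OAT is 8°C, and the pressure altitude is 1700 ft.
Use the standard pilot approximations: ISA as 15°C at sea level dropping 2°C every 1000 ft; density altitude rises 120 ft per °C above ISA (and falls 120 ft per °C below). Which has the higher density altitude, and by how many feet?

Field X: ISA temp = -6°C, deviation +6°C, DA = 10500 + 120 × 6 = 11220 ft.
Field Y: ISA temp = 11.6°C, deviation -3.6°C, DA = 1700 + 120 × (-3.6) = 1268 ft.
Field X is higher by 11220 − 1268 = 9952 ft.

Field X by 9952 ft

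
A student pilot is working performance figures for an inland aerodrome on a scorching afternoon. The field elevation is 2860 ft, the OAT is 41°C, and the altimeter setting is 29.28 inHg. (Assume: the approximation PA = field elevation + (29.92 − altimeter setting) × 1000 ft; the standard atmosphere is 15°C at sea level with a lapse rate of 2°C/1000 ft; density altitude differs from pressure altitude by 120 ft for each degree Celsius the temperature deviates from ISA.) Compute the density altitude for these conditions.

Pressure altitude = 2860 + (29.92 − 29.28) × 1000 = 2860 + (+640) = 3500 ft.
ISA temperature at 3500 ft = 15 − 2 × (3500/1000) = 8°C.
ISA deviation = 41 − 8 = +33°C.
Density altitude = 3500 + 120 × (33) = 7460 ft.

7460 ft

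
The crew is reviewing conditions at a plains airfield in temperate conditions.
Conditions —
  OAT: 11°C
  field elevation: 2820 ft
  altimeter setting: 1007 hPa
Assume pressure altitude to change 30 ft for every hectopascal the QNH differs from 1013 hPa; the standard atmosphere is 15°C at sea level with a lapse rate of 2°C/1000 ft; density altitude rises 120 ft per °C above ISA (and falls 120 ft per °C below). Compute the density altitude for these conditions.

3240 ft

Pressure altitude = 2820 + (1013 − 1007) × 30 = 2820 + (+180) = 3000 ft.
ISA temperature at 3000 ft = 15 − 2 × (3000/1000) = 9°C.
ISA deviation = 11 − 9 = +2°C.
Density altitude = 3000 + 120 × (2) = 3240 ft.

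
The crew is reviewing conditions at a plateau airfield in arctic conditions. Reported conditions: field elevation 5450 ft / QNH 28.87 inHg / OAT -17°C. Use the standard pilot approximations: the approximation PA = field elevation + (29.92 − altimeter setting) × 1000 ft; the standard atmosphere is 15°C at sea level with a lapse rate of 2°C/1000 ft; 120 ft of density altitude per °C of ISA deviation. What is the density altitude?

Pressure altitude = 5450 + (29.92 − 28.87) × 1000 = 5450 + (+1050) = 6500 ft.
ISA temperature at 6500 ft = 15 − 2 × (6500/1000) = 2°C.
ISA deviation = -17 − 2 = -19°C.
Density altitude = 6500 + 120 × (-19) = 4220 ft.

4220 ft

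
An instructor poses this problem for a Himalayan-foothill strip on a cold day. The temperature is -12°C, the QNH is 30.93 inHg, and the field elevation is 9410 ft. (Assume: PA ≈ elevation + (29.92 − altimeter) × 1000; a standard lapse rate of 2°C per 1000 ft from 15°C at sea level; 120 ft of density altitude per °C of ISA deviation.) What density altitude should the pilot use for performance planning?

7176 ft

Pressure altitude = 9410 + (29.92 − 30.93) × 1000 = 9410 + (-1010) = 8400 ft.
ISA temperature at 8400 ft = 15 − 2 × (8400/1000) = -1.8°C.
ISA deviation = -12 − (-1.8) = -10.2°C.
Density altitude = 8400 + 120 × (-10.2) = 7176 ft.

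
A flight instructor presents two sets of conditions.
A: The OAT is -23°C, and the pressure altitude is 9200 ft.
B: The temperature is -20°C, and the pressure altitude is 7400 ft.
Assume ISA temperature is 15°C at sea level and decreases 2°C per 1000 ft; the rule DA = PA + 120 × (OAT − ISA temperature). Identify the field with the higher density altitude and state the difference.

A by 1872 ft

A: ISA temp = -3.4°C, deviation -19.6°C, DA = 9200 + 120 × (-19.6) = 6848 ft.
B: ISA temp = 0.2°C, deviation -20.2°C, DA = 7400 + 120 × (-20.2) = 4976 ft.
A is higher by 6848 − 4976 = 1872 ft.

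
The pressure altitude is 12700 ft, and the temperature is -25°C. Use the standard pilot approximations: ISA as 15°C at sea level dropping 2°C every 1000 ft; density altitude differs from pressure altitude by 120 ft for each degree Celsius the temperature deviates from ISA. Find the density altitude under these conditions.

ISA temperature at 12700 ft = 15 − 2 × (12700/1000) = -10.4°C.
ISA deviation = -25 − (-10.4) = -14.6°C.
Density altitude = 12700 + 120 × (-14.6) = 12700 + (-1752) = 10948 ft.

10948 ft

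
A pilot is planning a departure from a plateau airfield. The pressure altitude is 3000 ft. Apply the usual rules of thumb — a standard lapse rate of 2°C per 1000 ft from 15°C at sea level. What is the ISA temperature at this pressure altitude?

ISA temperature = 15 − 2 × (3000/1000) = 15 − 6 = 9°C.

9°C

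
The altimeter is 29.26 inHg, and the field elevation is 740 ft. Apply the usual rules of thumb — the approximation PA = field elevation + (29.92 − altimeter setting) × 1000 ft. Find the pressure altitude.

Pressure correction = (29.92 − 29.26) × 1000 = +660 ft.
Pressure altitude = 740 + (+660) = 1400 ft.

1400 ft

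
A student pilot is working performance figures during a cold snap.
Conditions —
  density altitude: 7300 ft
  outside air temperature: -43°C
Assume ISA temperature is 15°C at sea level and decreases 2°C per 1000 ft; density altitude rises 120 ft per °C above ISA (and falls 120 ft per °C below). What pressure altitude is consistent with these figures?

DA = PA + 120 × (OAT − (15 − 2·PA/1000)) = PA + 120·OAT − 1800 + 0.24·PA = 1.24·PA + 120·OAT − 1800.
So 1.24·PA = 7300 − 120 × (-43) + 1800 = 14260.
PA = 14260 / 1.24 = 11500 ft.

11500 ft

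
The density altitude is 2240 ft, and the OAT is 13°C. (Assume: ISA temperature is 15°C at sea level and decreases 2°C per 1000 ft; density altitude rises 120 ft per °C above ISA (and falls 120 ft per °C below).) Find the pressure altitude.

2000 ft

DA = PA + 120 × (OAT − (15 − 2·PA/1000)) = PA + 120·OAT − 1800 + 0.24·PA = 1.24·PA + 120·OAT − 1800.
So 1.24·PA = 2240 − 120 × 13 + 1800 = 2480.
PA = 2480 / 1.24 = 2000 ft.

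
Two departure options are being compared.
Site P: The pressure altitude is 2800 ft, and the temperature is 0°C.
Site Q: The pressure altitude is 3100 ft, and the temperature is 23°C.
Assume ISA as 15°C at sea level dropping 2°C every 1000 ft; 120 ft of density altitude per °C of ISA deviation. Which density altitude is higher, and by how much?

Site P: ISA temp = 9.4°C, deviation -9.4°C, DA = 2800 + 120 × (-9.4) = 1672 ft.
Site Q: ISA temp = 8.8°C, deviation +14.2°C, DA = 3100 + 120 × 14.2 = 4804 ft.
Site Q is higher by 4804 − 1672 = 3132 ft.

Site Q by 3132 ft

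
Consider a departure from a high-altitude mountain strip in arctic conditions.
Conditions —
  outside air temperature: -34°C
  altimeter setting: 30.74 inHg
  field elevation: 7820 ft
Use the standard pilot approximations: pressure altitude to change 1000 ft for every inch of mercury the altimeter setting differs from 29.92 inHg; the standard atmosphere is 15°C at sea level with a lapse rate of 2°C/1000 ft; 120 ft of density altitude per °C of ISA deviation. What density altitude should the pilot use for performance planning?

Pressure altitude = 7820 + (29.92 − 30.74) × 1000 = 7820 + (-820) = 7000 ft.
ISA temperature at 7000 ft = 15 − 2 × (7000/1000) = 1°C.
ISA deviation = -34 − 1 = -35°C.
Density altitude = 7000 + 120 × (-35) = 2800 ft.

2800 ft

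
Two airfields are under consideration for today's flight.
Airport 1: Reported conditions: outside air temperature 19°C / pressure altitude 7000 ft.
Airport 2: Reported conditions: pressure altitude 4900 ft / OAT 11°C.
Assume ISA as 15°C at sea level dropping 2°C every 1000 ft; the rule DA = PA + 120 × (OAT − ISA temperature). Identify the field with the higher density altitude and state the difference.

Airport 1 by 3564 ft

Airport 1: ISA temp = 1°C, deviation +18°C, DA = 7000 + 120 × 18 = 9160 ft.
Airport 2: ISA temp = 5.2°C, deviation +5.8°C, DA = 4900 + 120 × 5.8 = 5596 ft.
Airport 1 is higher by 9160 − 5596 = 3564 ft.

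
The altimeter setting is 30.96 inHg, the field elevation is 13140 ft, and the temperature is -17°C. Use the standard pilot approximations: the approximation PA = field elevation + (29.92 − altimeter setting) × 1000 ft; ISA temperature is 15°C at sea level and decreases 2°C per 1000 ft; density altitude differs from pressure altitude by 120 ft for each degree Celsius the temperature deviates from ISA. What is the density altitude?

11164 ft

Pressure altitude = 13140 + (29.92 − 30.96) × 1000 = 13140 + (-1040) = 12100 ft.
ISA temperature at 12100 ft = 15 − 2 × (12100/1000) = -9.2°C.
ISA deviation = -17 − (-9.2) = -7.8°C.
Density altitude = 12100 + 120 × (-7.8) = 11164 ft.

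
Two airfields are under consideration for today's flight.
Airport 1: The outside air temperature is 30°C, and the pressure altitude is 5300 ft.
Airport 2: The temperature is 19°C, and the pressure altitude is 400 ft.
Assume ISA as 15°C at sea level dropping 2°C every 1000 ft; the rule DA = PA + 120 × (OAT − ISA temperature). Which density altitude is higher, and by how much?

Airport 1 by 7396 ft

Airport 1: ISA temp = 4.4°C, deviation +25.6°C, DA = 5300 + 120 × 25.6 = 8372 ft.
Airport 2: ISA temp = 14.2°C, deviation +4.8°C, DA = 400 + 120 × 4.8 = 976 ft.
Airport 1 is higher by 8372 − 976 = 7396 ft.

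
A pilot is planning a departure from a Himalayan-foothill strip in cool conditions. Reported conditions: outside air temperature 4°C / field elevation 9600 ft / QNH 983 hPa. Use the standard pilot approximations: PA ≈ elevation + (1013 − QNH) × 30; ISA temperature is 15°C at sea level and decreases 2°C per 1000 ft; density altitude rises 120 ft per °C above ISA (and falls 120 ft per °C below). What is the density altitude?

Pressure altitude = 9600 + (1013 − 983) × 30 = 9600 + (+900) = 10500 ft.
ISA temperature at 10500 ft = 15 − 2 × (10500/1000) = -6°C.
ISA deviation = 4 − (-6) = +10°C.
Density altitude = 10500 + 120 × (10) = 11700 ft.

11700 ft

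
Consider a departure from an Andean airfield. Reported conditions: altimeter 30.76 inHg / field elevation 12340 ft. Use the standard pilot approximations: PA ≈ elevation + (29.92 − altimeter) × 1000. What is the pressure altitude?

11500 ft

Pressure correction = (29.92 − 30.76) × 1000 = -840 ft.
Pressure altitude = 12340 + (-840) = 11500 ft.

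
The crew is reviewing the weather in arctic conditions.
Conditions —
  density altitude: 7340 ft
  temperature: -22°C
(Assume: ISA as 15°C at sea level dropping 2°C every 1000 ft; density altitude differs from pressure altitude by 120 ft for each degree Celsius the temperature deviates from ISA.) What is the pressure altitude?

DA = PA + 120 × (OAT − (15 − 2·PA/1000)) = PA + 120·OAT − 1800 + 0.24·PA = 1.24·PA + 120·OAT − 1800.
So 1.24·PA = 7340 − 120 × (-22) + 1800 = 11780.
PA = 11780 / 1.24 = 9500 ft.

9500 ft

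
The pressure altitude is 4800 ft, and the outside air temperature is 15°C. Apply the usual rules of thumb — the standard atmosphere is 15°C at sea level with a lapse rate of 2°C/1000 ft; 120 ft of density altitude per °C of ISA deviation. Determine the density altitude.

5952 ft

ISA temperature at 4800 ft = 15 − 2 × (4800/1000) = 5.4°C.
ISA deviation = 15 − 5.4 = +9.6°C.
Density altitude = 4800 + 120 × (9.6) = 4800 + (+1152) = 5952 ft.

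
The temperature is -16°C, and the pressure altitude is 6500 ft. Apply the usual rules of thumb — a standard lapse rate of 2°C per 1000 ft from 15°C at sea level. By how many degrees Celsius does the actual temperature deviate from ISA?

ISA-18°C

ISA temperature at 6500 ft = 15 − 2 × (6500/1000) = 2°C.
Deviation = OAT − ISA = -16 − 2 = -18°C.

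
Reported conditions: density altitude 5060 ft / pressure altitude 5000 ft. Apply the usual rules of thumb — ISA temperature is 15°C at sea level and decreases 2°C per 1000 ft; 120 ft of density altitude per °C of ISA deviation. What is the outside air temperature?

5.5°C

Density altitude − pressure altitude = 5060 − 5000 = +60 ft.
At 120 ft/°C that is an ISA deviation of 60/120 = +0.5°C.
ISA temperature at 5000 ft = 15 − 2 × (5000/1000) = 5°C.
OAT = ISA + deviation = 5 + (+0.5) = 5.5°C.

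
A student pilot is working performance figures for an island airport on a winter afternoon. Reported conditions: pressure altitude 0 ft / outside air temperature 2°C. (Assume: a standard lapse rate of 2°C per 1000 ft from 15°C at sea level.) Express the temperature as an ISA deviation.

ISA temperature at 0 ft = 15 − 2 × (0/1000) = 15°C.
Deviation = OAT − ISA = 2 − 15 = -13°C.

ISA-13°C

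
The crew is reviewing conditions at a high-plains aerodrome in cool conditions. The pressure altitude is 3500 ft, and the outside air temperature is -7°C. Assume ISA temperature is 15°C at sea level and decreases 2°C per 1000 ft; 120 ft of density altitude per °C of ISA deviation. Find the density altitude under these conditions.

1700 ft

ISA temperature at 3500 ft = 15 − 2 × (3500/1000) = 8°C.
ISA deviation = -7 − 8 = -15°C.
Density altitude = 3500 + 120 × (-15) = 3500 + (-1800) = 1700 ft.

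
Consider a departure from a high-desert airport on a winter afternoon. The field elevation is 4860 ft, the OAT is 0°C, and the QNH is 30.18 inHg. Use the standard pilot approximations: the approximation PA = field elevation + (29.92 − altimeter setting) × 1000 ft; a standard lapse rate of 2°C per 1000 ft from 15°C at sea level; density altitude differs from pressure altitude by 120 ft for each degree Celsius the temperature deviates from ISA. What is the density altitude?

3904 ft

Pressure altitude = 4860 + (29.92 − 30.18) × 1000 = 4860 + (-260) = 4600 ft.
ISA temperature at 4600 ft = 15 − 2 × (4600/1000) = 5.8°C.
ISA deviation = 0 − 5.8 = -5.8°C.
Density altitude = 4600 + 120 × (-5.8) = 3904 ft.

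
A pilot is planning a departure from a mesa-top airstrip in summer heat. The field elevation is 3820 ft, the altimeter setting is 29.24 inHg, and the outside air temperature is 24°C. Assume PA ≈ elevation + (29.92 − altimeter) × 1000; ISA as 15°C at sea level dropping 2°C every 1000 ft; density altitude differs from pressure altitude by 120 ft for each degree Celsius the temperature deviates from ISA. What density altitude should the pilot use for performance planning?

6660 ft

Pressure altitude = 3820 + (29.92 − 29.24) × 1000 = 3820 + (+680) = 4500 ft.
ISA temperature at 4500 ft = 15 − 2 × (4500/1000) = 6°C.
ISA deviation = 24 − 6 = +18°C.
Density altitude = 4500 + 120 × (18) = 6660 ft.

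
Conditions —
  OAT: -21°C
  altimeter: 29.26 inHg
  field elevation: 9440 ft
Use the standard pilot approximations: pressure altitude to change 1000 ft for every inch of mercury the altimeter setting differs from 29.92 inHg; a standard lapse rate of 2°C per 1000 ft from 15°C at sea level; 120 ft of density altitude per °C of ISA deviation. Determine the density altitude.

8204 ft

Pressure altitude = 9440 + (29.92 − 29.26) × 1000 = 9440 + (+660) = 10100 ft.
ISA temperature at 10100 ft = 15 − 2 × (10100/1000) = -5.2°C.
ISA deviation = -21 − (-5.2) = -15.8°C.
Density altitude = 10100 + 120 × (-15.8) = 8204 ft.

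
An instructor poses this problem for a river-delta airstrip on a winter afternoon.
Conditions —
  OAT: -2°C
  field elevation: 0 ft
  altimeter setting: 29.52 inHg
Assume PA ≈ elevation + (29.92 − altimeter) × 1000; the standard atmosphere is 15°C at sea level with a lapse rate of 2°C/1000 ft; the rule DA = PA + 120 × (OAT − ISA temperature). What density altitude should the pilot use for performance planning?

-1544 ft

Pressure altitude = 0 + (29.92 − 29.52) × 1000 = 0 + (+400) = 400 ft.
ISA temperature at 400 ft = 15 − 2 × (400/1000) = 14.2°C.
ISA deviation = -2 − 14.2 = -16.2°C.
Density altitude = 400 + 120 × (-16.2) = -1544 ft.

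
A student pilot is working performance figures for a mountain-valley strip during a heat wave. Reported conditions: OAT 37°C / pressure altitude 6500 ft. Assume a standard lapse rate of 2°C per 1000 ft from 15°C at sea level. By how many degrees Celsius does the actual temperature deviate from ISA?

ISA+35°C

ISA temperature at 6500 ft = 15 − 2 × (6500/1000) = 2°C.
Deviation = OAT − ISA = 37 − 2 = +35°C.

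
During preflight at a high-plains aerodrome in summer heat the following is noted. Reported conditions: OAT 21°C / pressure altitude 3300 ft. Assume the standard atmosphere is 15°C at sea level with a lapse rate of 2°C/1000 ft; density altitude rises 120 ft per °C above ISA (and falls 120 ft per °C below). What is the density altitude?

4812 ft

ISA temperature at 3300 ft = 15 − 2 × (3300/1000) = 8.4°C.
ISA deviation = 21 − 8.4 = +12.6°C.
Density altitude = 3300 + 120 × (12.6) = 3300 + (+1512) = 4812 ft.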